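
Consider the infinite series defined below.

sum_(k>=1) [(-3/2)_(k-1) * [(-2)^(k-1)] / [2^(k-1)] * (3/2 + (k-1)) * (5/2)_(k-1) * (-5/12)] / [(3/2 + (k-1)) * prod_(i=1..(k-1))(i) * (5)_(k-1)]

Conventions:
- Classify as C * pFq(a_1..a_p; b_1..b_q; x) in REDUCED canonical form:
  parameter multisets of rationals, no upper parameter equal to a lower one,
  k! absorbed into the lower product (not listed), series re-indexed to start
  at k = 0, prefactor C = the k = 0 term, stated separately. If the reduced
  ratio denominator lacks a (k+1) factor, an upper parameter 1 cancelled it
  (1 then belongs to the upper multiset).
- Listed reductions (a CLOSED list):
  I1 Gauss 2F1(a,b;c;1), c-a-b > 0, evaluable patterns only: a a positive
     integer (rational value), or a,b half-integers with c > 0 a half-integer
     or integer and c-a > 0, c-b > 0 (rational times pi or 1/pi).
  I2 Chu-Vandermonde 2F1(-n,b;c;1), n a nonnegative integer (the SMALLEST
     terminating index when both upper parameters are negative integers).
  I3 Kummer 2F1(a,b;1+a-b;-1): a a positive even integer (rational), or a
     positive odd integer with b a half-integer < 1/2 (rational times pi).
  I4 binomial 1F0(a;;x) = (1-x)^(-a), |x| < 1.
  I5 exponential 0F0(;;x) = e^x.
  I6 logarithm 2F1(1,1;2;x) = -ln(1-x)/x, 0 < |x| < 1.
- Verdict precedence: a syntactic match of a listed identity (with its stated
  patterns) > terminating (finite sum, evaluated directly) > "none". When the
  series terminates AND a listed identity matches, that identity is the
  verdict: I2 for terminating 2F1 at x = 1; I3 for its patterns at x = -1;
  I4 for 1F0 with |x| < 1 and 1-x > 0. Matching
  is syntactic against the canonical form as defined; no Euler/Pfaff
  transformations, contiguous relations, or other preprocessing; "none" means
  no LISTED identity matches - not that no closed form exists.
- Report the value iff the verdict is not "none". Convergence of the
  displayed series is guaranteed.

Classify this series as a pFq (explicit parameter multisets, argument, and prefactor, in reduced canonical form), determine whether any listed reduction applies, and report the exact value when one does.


x = -1 here; the reduced form reads 2F1, upper {-3/2, 5/2}, lower {5}, C = -5/12. Verdict: none here - no I1-I6 shape fits x = -1 with lower {5}.

Structural cue: with t_0 = -5/12, the two k-th powers (prefactor -5/12) combine into one argument.
Ratio: r(k) = (-1) * (k-3/2) (k+5/2) / [(k+5) (k+1)] - rational in k. x = (-1); t_0 = -5/12; negate the roots.


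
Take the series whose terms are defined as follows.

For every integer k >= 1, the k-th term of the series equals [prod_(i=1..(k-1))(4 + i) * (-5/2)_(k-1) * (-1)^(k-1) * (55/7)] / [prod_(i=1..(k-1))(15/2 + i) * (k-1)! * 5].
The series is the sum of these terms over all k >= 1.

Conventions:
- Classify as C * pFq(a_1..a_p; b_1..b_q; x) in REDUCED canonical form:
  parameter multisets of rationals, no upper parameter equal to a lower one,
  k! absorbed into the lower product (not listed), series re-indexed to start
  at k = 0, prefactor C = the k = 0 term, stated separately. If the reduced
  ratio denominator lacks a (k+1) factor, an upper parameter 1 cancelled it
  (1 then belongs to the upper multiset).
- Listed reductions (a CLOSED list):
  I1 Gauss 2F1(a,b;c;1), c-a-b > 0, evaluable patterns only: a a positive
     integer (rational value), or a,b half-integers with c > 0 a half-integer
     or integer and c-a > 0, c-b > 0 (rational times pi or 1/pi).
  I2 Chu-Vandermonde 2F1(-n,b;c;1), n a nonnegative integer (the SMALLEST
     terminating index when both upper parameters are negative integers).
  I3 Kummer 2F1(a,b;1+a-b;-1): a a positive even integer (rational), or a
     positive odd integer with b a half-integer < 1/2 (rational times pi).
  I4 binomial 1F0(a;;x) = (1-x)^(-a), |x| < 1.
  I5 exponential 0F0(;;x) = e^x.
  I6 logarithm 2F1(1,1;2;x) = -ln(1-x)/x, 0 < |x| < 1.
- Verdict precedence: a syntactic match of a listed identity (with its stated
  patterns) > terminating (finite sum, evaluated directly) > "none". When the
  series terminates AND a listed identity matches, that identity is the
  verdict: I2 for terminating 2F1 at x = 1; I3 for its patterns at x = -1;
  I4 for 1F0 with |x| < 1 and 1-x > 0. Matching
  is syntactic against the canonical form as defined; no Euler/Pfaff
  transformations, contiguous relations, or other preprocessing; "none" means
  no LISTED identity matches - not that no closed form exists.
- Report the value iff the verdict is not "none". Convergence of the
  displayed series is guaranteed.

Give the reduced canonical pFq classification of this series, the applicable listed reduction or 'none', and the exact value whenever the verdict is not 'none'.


At argument -1: a 2F1 with upper {-5/2, 5}, lower {17/2}, scaled by C = 11/7. Verdict at x = -1: the Kummer evaluation I3 matches (x = -1; c = 17/2 equals 1+a-b for upper {-5/2, 5}: listed pattern). Hence: (212355/131072) * pi.

Key step: t_0 = 11/7 here, and the lower running product (C = 11/7, x = -1) is a rising factorial.
Step ratio: r(k) = (-1) * (k-5/2) (k+5) / [(k+17/2) (k+1)] - poly over poly, x = (-1) from leading terms; C = 11/7 at k = 0.


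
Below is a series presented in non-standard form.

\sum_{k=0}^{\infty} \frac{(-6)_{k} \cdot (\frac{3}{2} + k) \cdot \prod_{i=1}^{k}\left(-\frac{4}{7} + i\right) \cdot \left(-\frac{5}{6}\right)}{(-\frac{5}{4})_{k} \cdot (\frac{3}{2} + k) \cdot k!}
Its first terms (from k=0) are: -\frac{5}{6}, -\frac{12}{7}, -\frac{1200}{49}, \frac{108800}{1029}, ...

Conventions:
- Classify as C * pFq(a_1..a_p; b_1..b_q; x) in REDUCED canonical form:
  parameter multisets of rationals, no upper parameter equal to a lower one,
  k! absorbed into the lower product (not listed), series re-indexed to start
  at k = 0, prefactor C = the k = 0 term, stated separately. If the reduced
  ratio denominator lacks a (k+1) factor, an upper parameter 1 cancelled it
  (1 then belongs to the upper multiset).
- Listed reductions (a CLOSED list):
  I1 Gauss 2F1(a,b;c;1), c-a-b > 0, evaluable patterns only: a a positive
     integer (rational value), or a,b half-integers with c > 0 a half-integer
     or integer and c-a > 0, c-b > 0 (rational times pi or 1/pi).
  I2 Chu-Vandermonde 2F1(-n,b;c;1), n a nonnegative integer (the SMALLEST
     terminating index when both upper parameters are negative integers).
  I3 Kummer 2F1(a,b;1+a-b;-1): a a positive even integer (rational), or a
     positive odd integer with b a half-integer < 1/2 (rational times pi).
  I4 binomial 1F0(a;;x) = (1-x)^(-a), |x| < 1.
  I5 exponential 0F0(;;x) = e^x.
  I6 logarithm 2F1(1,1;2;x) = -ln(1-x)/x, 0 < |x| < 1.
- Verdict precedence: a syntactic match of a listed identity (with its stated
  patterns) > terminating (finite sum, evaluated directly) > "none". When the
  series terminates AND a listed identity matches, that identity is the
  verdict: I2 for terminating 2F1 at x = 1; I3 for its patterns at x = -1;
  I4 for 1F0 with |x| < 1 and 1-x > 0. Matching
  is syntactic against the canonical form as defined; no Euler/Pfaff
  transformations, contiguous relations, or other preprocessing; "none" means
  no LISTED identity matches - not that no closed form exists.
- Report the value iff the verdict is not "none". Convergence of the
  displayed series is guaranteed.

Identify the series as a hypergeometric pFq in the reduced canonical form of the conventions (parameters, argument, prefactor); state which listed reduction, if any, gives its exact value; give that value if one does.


Classification (C = -\frac{5}{6}): 2F1 with upper {-6, \frac{3}{7}}, lower {-\frac{5}{4}}, argument x = 1. Verdict: Vandermonde's identity (I2) matches (terminating 2F1 at x = 1 with n = 6, b = 3/7, c = -\frac{5}{4}). Sum: -\frac{13315523}{18117946}.

Key step: x = 1 and k + 3/2 divides numerator and denominator alike; C = -5/6, x = 1 after cancelling.
Step ratio: r(k) = 1 * (k-6) (k+\frac{3}{7}) / [(k-\frac{5}{4}) (k+1)] - rational in k, leading ratio 1; with t_0 = -\frac{5}{6}, classification follows.


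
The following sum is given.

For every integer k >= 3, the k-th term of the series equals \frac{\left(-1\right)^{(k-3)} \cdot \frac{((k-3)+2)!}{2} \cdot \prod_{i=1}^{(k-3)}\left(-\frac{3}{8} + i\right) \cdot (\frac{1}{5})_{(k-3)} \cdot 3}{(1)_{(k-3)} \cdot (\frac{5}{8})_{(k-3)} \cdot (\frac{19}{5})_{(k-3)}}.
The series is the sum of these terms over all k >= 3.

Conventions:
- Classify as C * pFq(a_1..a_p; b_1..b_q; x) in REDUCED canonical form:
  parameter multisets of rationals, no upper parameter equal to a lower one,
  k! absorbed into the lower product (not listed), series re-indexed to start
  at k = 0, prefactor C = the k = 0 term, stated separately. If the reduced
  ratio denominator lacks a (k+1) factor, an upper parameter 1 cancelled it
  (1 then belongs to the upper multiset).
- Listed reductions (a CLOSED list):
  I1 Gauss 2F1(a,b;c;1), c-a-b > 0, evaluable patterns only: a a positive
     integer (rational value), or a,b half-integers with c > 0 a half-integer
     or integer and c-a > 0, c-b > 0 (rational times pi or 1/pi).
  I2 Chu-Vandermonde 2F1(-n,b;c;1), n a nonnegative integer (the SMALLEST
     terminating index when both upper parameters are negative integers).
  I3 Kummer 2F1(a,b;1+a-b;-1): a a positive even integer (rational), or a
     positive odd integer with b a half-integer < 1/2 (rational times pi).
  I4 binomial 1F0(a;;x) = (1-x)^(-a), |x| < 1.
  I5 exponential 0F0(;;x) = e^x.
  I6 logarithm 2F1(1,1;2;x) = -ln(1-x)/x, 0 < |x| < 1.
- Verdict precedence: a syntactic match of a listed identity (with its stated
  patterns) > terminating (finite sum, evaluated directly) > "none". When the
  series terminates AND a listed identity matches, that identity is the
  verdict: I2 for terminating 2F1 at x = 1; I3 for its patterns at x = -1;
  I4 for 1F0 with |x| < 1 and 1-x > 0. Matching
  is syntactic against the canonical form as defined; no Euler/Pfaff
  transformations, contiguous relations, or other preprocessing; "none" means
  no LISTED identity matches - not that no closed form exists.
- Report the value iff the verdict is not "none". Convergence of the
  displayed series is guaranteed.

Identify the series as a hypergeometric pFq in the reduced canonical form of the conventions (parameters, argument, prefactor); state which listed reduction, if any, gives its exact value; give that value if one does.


Classification (C = 3): 2F1 with upper {\frac{1}{5}, 3}, lower {\frac{19}{5}}, argument x = -1. Verdict: no listed reduction: x = -1 and upper {\frac{1}{5}, 3} fail every I1-I6 pattern.

Key step: x = -1 and (1)_k (C = 3, x = -1) is k! itself.
Ratio: r(k) = -1 * (k+\frac{1}{5}) (k+3) / [(k+\frac{19}{5}) (k+1)] - rational in k, leading ratio -1; with t_0 = 3, classification follows.


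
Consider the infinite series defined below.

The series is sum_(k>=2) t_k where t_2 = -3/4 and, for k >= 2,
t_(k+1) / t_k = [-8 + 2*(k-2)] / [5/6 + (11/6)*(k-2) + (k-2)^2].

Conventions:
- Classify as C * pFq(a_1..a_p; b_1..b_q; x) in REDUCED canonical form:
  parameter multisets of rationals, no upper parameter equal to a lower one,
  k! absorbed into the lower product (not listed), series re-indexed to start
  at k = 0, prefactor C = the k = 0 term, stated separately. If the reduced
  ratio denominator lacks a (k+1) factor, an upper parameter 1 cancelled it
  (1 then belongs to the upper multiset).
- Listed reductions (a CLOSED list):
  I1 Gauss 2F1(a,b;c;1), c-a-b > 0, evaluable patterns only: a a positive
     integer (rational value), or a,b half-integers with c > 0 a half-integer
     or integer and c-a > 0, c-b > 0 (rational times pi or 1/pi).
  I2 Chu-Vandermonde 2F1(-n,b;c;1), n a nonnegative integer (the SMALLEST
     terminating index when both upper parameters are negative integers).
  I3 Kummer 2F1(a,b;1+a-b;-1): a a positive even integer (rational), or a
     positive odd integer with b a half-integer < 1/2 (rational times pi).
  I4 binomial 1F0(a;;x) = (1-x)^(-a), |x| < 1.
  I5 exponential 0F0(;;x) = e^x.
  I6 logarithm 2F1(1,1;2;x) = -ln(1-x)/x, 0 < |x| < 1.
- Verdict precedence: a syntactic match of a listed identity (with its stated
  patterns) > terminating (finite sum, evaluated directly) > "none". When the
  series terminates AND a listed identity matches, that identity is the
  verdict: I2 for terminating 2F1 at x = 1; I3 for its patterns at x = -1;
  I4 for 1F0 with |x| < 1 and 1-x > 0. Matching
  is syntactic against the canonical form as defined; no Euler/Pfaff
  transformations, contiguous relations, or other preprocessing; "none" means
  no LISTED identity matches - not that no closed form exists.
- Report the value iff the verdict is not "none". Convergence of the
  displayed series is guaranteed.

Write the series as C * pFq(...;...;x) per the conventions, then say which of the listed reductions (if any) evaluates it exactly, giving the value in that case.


Classification (C = -3/4): 1F1 with upper {-4}, lower {5/6}, argument x = 2. Verdict: terminating - no listed pattern fits, but -4 in the upper list cuts the series at k = 4; direct evaluation. Its exact value is -3993/7820.

Key step: from the first term -3/4: roots of the ratio polynomials (C = -3/4) are the negated parameters.
Consecutive-term ratio: r(k) = 2 * (k-4) / [(k+5/6) (k+1)] ; factor over Q: parameters, x = 2, and C = -3/4.


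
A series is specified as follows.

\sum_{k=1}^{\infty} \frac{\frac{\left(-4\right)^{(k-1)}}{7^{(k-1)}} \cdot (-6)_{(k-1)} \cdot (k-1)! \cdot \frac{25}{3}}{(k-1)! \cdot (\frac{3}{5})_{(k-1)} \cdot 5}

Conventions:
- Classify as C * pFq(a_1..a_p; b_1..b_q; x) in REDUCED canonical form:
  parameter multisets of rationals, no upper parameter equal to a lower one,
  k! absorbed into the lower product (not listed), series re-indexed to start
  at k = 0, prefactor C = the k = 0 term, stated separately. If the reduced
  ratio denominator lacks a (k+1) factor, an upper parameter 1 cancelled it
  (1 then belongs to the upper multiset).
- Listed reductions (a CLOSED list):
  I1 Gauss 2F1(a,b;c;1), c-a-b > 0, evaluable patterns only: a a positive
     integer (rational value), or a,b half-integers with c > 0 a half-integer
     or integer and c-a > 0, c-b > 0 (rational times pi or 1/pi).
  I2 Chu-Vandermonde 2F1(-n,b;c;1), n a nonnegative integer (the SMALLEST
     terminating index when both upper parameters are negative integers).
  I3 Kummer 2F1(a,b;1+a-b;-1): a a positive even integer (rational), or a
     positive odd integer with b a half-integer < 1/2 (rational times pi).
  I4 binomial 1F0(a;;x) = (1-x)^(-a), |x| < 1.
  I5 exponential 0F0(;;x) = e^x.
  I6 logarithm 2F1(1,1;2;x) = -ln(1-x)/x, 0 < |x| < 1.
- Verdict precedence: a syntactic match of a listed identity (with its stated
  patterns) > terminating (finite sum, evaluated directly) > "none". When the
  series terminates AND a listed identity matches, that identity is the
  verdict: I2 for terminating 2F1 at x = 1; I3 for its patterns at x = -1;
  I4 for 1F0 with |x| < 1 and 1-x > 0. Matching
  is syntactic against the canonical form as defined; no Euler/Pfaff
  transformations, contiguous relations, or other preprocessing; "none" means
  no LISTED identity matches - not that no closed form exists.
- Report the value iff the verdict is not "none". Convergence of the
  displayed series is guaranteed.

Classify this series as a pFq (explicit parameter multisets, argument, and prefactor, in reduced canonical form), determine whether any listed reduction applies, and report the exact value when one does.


Reduced: x = -\frac{4}{7}, 2F1, upper = {-6, 1}, lower = {\frac{3}{5}}, C = \frac{5}{3}. Verdict: terminating. (-6)_k vanishes past k = 6, leaving a 7-term sum, computed directly. Its exact value is \frac{115721318455}{2216154213}.

First insight: t_0 being \frac{5}{3}, the constant factors (C = 5/3, x = -4/7) combine into one prefactor.
Adjacent-term ratio: r(k) = -\frac{4}{7} * (k-6) (k+1) / [(k+\frac{3}{5}) (k+1)] - rational in k, leading ratio -\frac{4}{7}; with t_0 = \frac{5}{3}, classification follows.


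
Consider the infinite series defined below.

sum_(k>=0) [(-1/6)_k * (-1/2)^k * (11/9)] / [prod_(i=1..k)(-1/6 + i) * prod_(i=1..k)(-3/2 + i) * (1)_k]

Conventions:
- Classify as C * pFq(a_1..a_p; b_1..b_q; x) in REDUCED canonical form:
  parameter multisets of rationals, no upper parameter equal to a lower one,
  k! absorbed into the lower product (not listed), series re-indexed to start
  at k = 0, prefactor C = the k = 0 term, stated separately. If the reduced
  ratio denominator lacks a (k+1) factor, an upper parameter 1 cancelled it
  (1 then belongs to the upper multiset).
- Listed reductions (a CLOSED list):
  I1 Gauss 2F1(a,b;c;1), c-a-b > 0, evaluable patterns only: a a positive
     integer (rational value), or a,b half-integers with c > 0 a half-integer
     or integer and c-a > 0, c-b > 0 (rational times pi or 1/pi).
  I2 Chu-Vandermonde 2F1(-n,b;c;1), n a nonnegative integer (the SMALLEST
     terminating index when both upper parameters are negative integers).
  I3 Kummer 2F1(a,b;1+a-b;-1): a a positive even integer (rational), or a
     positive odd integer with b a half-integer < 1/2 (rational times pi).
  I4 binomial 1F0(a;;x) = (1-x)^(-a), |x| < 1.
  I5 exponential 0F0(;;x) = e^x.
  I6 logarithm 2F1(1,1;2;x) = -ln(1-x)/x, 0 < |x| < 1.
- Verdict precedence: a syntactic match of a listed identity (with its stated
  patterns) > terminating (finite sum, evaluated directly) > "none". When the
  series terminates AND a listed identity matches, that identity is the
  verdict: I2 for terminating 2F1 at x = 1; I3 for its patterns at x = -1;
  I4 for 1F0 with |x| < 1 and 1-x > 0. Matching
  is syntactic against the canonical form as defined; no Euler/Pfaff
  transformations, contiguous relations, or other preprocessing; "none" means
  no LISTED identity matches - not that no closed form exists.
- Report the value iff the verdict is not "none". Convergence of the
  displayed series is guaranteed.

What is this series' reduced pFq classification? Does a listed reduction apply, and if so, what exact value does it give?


Classification (C = 11/9): 1F2 with upper {-1/6}, lower {-1/2, 5/6}, argument x = -1/2. Verdict: none. Every listed pattern misses the 1F2 form at -1/2, upper {-1/6}.

Structural cue: with t_0 = 11/9, the lower running product (C = 11/9) is a rising factorial.
Ratio: r(k) = (-1/2) * (k-1/6) / [(k-1/2) (k+5/6) (k+1)] ; factor over Q: parameters, x = (-1/2), and C = 11/9.


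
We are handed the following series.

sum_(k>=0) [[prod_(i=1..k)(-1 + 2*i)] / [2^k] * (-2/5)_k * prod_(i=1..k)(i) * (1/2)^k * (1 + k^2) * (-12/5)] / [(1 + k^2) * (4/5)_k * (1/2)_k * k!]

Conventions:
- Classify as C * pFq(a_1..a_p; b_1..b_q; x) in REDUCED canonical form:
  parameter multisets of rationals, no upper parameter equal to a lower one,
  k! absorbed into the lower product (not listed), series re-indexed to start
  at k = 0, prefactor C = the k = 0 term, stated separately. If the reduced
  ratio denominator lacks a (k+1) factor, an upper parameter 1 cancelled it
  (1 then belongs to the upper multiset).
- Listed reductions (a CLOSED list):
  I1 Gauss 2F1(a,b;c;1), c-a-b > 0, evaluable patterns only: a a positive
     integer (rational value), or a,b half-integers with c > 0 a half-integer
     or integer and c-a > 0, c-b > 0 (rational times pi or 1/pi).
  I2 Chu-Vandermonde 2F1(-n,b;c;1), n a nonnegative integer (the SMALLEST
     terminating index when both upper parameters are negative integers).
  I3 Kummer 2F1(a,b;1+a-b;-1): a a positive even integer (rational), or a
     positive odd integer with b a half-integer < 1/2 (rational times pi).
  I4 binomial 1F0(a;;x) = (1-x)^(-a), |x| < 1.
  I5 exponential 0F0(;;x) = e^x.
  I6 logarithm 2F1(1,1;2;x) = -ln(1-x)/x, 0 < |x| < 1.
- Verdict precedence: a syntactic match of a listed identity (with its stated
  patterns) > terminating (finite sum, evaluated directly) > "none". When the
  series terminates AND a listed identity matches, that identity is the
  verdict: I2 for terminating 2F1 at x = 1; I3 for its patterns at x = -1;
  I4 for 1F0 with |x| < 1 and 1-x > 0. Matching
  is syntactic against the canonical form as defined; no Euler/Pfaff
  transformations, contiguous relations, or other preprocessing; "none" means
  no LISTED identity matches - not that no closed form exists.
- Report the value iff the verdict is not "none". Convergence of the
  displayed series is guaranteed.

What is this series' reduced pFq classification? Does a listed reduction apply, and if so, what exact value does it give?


This is -12/5 * 2F1(-2/5, 1; 4/5; 1/2) in reduced canonical form. Verdict: no listed reduction: x = 1/2 and upper {-2/5, 1} fail every I1-I6 pattern.

Key observation: t_0 being -12/5, the parameter 1/2 appears in both the upper and lower lists and cancels (alongside the other common factor).
Ratio: r(k) = (1/2) * (k-2/5) (k+1) / [(k+4/5) (k+1)] ; factor over Q: parameters, x = (1/2), and C = -12/5.


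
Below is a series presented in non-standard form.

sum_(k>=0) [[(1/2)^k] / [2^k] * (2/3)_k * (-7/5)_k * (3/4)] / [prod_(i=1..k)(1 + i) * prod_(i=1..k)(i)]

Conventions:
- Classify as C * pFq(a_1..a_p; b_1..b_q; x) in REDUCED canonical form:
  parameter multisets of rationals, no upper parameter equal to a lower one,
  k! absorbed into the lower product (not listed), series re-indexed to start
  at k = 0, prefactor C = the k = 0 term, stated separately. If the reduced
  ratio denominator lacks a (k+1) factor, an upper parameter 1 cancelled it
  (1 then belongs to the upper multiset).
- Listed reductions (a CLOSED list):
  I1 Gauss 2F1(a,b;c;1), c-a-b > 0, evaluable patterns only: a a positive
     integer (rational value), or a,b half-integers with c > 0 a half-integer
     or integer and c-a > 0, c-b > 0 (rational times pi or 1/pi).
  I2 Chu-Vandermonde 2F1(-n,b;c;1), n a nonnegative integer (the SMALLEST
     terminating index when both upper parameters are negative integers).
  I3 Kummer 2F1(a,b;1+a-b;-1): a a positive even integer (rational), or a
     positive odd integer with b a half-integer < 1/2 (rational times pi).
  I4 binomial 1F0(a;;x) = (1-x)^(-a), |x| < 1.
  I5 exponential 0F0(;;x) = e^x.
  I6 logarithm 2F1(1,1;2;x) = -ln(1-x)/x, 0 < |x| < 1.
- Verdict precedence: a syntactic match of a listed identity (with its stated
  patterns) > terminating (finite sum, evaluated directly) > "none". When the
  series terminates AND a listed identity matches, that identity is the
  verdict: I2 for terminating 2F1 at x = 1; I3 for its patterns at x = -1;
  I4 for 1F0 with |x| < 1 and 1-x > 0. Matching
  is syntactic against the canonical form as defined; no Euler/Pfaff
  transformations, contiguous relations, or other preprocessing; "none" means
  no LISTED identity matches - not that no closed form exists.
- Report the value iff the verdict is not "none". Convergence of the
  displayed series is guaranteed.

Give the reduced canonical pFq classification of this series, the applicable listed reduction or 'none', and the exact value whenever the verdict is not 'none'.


The series (x = 1/4) is 2F1: upper {-7/5, 2/3}, lower {2}, prefactor 3/4. Verdict: no listed reduction: x = 1/4 and upper {-7/5, 2/3} fail every I1-I6 pattern.

First insight: x = (1/4) and the two k-th powers (C = 3/4, x = 1/4) combine into one argument.
Term ratio: r(k) = (1/4) * (k-7/5) (k+2/3) / [(k+2) (k+1)] ; factor over Q: parameters, x = (1/4), and C = 3/4.


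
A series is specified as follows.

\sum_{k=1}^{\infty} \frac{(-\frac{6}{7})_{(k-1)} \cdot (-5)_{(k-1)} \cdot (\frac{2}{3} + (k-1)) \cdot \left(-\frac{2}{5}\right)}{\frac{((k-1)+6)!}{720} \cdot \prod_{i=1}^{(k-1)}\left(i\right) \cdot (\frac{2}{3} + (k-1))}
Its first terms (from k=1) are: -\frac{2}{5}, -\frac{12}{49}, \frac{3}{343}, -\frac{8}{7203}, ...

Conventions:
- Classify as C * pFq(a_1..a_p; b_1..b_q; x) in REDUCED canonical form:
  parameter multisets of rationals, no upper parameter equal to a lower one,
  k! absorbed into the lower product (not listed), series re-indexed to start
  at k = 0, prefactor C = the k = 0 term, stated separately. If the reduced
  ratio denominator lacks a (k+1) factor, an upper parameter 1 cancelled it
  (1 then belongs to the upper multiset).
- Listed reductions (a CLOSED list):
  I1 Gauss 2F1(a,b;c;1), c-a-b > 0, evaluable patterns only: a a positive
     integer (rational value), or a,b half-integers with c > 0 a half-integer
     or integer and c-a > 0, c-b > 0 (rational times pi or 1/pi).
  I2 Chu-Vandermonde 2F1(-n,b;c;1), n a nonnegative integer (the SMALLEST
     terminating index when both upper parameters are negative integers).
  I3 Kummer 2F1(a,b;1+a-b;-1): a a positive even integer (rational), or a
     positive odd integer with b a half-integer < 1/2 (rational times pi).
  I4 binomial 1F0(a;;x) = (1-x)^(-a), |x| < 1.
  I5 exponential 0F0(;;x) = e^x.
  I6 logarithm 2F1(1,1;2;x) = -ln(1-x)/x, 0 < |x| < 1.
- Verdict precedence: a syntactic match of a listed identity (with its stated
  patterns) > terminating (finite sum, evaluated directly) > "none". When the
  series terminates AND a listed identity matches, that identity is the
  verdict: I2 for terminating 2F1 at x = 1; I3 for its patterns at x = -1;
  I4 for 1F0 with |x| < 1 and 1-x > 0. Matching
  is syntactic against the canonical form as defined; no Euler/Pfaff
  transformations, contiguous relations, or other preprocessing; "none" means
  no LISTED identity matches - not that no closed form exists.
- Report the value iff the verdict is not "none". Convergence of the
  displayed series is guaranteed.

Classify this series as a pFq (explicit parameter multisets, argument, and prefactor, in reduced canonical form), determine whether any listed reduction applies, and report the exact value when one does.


At argument 1: a 2F1 with upper {-5, -\frac{6}{7}}, lower {7}, scaled by C = -\frac{2}{5}. Verdict: Chu-Vandermonde (I2) matches (terminating 2F1 at x = 1 with n = 5, b = -6/7, c = 7). Hence: -\frac{1124401}{1764735}.

Structural cue: t_0 = -\frac{2}{5} here, and the product of the first k integers (C = -2/5) is k!.
Ratio: r(k) = 1 * (k-5) (k-\frac{6}{7}) / [(k+7) (k+1)] - poly over poly, x = 1 from leading terms; C = -\frac{2}{5} at k = 0.


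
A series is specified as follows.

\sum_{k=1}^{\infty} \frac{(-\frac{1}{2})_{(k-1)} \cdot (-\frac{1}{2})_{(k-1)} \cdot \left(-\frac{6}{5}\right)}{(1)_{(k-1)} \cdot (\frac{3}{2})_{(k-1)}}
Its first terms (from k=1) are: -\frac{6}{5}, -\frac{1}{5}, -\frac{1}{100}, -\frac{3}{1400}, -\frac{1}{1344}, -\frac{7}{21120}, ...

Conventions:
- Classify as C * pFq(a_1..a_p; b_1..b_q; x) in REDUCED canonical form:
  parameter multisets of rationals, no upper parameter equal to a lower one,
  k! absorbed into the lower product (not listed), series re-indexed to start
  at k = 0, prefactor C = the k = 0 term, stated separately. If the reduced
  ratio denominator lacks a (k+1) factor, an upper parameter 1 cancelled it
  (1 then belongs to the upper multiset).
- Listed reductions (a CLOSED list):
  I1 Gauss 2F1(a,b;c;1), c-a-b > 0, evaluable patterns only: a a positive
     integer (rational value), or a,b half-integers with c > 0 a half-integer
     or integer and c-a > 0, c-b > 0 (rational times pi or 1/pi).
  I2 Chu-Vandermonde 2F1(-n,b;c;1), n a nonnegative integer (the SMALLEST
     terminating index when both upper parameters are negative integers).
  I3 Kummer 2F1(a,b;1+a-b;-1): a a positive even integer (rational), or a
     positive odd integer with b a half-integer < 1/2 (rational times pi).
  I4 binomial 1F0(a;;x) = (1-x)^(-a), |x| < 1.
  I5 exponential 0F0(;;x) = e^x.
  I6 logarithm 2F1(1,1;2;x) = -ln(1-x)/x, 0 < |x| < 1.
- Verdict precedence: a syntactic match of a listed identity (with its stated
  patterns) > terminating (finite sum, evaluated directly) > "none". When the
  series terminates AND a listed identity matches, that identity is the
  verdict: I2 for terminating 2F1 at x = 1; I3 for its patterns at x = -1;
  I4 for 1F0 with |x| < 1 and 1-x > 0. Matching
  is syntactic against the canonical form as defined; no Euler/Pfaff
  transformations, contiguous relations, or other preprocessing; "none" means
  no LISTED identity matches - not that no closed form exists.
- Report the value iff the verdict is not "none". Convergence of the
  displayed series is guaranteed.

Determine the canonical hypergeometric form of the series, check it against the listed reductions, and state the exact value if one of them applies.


Reduced: x = 1, 2F1, upper = {-\frac{1}{2}, -\frac{1}{2}}, lower = {\frac{3}{2}}, C = -\frac{6}{5}. Verdict: Gauss (I1, half-integer pattern) applies (x = 1; upper {-\frac{1}{2}, -\frac{1}{2}} half-integers, c = \frac{3}{2} in the evaluable pattern). Its exact value is \left(-\frac{9}{20}\right) \cdot \pi.

Key step: from the first term -\frac{6}{5}: (1)_k (C = -6/5, x = 1) is k! itself.
Consecutive-term ratio: r(k) = 1 * (k-\frac{1}{2}) (k-\frac{1}{2}) / [(k+\frac{3}{2}) (k+1)] - rational; roots negated = parameters, x = 1, C = -\frac{6}{5}.


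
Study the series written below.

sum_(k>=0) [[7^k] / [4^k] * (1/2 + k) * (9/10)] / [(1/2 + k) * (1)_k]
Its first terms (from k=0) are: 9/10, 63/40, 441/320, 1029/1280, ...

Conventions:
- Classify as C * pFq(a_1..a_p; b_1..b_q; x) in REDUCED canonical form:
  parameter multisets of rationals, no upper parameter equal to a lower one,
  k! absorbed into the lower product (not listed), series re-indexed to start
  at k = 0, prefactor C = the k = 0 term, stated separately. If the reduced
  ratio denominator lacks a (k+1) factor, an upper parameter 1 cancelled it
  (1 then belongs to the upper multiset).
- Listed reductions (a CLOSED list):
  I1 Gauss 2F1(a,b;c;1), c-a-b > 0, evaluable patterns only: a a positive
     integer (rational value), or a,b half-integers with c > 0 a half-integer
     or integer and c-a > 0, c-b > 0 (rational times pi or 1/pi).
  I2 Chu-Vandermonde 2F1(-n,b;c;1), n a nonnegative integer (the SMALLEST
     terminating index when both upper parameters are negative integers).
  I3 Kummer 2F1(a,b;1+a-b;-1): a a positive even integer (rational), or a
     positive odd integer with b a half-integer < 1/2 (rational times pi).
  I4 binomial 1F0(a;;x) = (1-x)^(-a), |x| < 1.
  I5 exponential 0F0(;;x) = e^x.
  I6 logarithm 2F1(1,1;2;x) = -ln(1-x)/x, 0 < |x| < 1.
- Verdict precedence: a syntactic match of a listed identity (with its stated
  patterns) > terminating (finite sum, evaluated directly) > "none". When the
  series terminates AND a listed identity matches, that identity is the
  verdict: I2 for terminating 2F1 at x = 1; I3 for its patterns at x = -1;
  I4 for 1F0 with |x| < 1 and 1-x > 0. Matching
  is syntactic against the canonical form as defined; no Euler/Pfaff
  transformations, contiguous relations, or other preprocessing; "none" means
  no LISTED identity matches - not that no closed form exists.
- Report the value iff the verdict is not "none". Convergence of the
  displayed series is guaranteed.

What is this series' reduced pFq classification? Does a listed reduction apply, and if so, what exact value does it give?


The series (x = 7/4) is 0F0: upper {-}, lower {-}, prefactor 9/10. Verdict: exponential (I5) applies (the 0F0 exponential series at x = 7/4). Value: (9/10) * e^(7/4).

The tell: with t_0 = 9/10, striking the common factor k + 1/2 reduces the term (C = 9/10, x = 7/4).
Consecutive-term ratio: r(k) = (7/4) * 1 / [(k+1)] - poly over poly, x = (7/4) from leading terms; C = 9/10 at k = 0.


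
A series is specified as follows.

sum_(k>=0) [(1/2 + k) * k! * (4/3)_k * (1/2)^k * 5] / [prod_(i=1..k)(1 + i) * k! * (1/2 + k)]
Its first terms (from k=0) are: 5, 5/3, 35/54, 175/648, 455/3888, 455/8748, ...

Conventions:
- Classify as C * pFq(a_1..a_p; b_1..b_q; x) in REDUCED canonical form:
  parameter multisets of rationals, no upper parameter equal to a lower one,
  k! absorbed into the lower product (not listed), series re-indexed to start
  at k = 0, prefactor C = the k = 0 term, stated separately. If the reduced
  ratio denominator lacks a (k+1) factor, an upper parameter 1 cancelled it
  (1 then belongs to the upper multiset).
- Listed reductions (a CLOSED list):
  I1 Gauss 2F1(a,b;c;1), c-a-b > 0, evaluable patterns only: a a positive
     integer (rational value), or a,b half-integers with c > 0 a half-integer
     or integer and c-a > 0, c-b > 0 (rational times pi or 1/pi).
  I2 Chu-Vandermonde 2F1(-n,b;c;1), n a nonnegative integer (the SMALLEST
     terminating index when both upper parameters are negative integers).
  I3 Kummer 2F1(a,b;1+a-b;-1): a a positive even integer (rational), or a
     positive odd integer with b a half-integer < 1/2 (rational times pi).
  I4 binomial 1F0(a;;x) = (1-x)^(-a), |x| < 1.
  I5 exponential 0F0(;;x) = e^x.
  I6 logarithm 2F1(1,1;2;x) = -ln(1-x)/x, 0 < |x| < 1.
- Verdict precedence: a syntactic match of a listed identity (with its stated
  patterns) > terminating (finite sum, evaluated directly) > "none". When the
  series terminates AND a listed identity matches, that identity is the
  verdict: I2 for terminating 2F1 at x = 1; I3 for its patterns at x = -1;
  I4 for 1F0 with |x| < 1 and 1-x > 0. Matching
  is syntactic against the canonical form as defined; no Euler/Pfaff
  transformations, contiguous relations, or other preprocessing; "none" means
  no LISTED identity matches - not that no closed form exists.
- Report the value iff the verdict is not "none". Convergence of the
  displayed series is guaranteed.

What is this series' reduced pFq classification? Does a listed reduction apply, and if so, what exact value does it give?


Key step: x = (1/2) and k + 1/2 divides numerator and denominator alike; prefactor 5 after cancelling.
Consecutive-term ratio: r(k) = (1/2) * (k+1) (k+4/3) / [(k+2) (k+1)] - rational in k. x = (1/2); t_0 = 5; negate the roots.

This is 5 * 2F1(1, 4/3; 2; 1/2) in reduced canonical form. Verdict: none - at argument 1/2 the multisets {1, 4/3} ; {2} match no listed identity.


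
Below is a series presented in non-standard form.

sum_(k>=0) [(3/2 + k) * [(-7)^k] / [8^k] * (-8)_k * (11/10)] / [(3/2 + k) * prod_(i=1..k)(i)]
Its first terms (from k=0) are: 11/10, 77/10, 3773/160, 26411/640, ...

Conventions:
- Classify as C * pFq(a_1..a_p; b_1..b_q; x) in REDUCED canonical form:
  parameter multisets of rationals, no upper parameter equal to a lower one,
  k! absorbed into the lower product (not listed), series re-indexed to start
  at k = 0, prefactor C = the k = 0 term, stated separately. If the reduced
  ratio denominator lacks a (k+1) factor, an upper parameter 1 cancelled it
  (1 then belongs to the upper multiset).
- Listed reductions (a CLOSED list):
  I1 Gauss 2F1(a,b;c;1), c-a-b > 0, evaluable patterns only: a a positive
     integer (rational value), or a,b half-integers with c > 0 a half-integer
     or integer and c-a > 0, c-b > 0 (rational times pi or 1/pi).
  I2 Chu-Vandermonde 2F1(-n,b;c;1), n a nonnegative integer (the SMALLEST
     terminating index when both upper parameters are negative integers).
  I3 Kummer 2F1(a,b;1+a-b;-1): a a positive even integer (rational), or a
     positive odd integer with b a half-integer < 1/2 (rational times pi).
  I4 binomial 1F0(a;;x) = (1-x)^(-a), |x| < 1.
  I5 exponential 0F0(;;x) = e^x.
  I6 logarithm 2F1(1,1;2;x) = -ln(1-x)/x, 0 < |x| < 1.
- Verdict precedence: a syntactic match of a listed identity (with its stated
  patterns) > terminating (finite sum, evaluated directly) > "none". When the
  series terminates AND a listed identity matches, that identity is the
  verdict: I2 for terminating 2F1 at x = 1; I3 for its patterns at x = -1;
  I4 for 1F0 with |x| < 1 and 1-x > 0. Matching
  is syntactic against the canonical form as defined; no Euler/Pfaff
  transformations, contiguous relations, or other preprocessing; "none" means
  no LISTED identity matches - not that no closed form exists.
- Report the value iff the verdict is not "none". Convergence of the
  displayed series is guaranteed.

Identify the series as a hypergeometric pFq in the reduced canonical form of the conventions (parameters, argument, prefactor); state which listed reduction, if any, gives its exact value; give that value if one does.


At argument -7/8: a 1F0 with upper {-8}, lower {-}, scaled by C = 11/10. Verdict: the I4 binomial reduction matches (the 1F0 binomial series: exponent 8, x = -7/8). Exact value: 5638359375/33554432.

Key step: t_0 = 11/10 here, and the two geometric factors (prefactor 11/10) combine into one argument.
Consecutive-term ratio: r(k) = (-7/8) * (k-8) / [(k+1)] - rational; roots negated = parameters, x = (-7/8), C = 11/10.


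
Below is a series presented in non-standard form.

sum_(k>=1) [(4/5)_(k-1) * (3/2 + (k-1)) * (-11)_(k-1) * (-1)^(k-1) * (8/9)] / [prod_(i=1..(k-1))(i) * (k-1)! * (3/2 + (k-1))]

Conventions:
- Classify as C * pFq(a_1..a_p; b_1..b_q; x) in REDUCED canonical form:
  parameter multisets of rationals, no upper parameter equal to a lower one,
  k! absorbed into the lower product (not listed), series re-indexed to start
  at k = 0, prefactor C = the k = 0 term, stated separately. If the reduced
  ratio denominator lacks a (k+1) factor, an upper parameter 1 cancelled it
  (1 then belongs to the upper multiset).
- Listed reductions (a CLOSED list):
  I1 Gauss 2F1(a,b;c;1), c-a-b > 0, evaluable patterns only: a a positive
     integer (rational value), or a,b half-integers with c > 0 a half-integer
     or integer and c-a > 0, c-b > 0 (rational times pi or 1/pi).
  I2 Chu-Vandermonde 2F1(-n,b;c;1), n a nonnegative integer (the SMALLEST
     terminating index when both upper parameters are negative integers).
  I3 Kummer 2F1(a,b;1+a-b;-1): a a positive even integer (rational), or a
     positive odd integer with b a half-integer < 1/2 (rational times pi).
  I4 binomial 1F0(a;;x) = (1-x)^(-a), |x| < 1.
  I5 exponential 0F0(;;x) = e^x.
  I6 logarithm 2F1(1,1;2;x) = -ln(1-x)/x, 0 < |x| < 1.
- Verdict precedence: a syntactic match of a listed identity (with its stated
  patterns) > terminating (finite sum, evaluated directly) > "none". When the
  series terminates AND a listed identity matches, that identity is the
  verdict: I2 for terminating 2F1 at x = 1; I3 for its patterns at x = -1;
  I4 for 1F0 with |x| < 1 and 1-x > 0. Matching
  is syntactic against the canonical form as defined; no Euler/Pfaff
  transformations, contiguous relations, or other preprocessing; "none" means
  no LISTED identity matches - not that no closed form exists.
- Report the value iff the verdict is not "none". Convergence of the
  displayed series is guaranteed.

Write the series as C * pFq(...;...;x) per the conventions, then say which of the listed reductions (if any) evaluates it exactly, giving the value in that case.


Canonical form: C = 8/9 times 2F1 with upper {-11, 4/5}, lower {1}, x = -1. Verdict: terminating - upper parameter -11 makes this a finite sum (last index 11), evaluated exactly. Exact value: 4058988112592/3662109375.

Structural cue: from the first term 8/9: the lower running product (C = 8/9) is a rising factorial.
Ratio: r(k) = (-1) * (k-11) (k+4/5) / [(k+1) (k+1)] - poly over poly, x = (-1) from leading terms; C = 8/9 at k = 0.


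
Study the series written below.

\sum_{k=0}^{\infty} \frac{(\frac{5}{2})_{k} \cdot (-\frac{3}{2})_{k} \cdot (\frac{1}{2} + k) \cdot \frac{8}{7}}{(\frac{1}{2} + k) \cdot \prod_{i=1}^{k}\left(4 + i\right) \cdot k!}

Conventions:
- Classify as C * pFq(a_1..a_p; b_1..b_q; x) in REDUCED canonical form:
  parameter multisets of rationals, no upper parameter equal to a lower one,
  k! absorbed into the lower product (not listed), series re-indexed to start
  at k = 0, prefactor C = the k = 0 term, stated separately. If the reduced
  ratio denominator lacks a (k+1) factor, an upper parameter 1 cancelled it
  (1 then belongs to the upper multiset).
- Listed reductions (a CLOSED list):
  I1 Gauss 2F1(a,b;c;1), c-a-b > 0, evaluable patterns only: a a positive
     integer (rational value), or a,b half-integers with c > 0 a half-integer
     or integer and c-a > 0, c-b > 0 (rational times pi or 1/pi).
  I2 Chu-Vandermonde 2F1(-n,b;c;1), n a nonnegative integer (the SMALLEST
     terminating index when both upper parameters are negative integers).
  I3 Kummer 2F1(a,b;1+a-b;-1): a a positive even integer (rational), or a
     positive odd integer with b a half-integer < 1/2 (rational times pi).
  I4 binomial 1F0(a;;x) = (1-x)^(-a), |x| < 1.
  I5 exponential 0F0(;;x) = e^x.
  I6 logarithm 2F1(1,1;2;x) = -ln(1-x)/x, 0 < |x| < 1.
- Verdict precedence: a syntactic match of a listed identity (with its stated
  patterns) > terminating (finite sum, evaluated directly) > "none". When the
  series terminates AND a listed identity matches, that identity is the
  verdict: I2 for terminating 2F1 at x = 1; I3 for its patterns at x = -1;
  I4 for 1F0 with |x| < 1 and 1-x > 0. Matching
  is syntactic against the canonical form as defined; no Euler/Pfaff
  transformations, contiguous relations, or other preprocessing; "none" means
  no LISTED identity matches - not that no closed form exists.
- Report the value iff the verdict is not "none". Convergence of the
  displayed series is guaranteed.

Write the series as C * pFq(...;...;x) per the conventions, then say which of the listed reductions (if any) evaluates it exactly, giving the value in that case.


Classification (C = \frac{8}{7}): 2F1 with upper {-\frac{3}{2}, \frac{5}{2}}, lower {5}, argument x = 1. Verdict at x = 1: Gauss (I1, half-integer pattern) matches (x = 1; upper {-\frac{3}{2}, \frac{5}{2}} half-integers, c = 5 in the evaluable pattern). Exact value: \frac{32768}{24255} / \pi.

Key step: x = 1 and the lower running product (prefactor 8/7) is a rising factorial.
Ratio: r(k) = 1 * (k-\frac{3}{2}) (k+\frac{5}{2}) / [(k+5) (k+1)] - rational in k, leading ratio 1; with t_0 = \frac{8}{7}, classification follows.
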